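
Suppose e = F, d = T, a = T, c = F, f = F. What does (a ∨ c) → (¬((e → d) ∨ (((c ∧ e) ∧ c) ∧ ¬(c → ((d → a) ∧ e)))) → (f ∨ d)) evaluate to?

Substituting e=F, d=T, a=T, c=F, f=F:
a ∨ c = T ∨ F = T
e → d = F → T = T
c ∧ e = F ∧ F = F
(c ∧ e) ∧ c = F ∧ F = F
d → a = T → T = T
(d → a) ∧ e = T ∧ F = F
c → ((d → a) ∧ e) = F → F = T
¬(c → ((d → a) ∧ e)) = ¬T = F
((c ∧ e) ∧ c) ∧ ¬(c → ((d → a) ∧ e)) = F ∧ F = F
(e → d) ∨ (((c ∧ e) ∧ c) ∧ ¬(c → ((d → a) ∧ e))) = T ∨ F = T
¬((e → d) ∨ (((c ∧ e) ∧ c) ∧ ¬(c → ((d → a) ∧ e)))) = ¬T = F
f ∨ d = F ∨ T = T
¬((e → d) ∨ (((c ∧ e) ∧ c) ∧ ¬(c → ((d → a) ∧ e)))) → (f ∨ d) = F → T = T
(a ∨ c) → (¬((e → d) ∨ (((c ∧ e) ∧ c) ∧ ¬(c → ((d → a) ∧ e)))) → (f ∨ d)) = T → T = T

T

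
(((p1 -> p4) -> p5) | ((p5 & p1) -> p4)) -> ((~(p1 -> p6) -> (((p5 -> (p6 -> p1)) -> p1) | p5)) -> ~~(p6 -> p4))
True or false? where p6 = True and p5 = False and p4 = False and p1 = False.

False

p1 -> p4 = False -> False = True
(p1 -> p4) -> p5 = True -> False = False
p5 & p1 = False & False = False
(p5 & p1) -> p4 = False -> False = True
((p1 -> p4) -> p5) | ((p5 & p1) -> p4) = False | True = True
p1 -> p6 = False -> True = True
~(p1 -> p6) = ~True = False
p6 -> p1 = True -> False = False
p5 -> (p6 -> p1) = False -> False = True
(p5 -> (p6 -> p1)) -> p1 = True -> False = False
((p5 -> (p6 -> p1)) -> p1) | p5 = False | False = False
~(p1 -> p6) -> (((p5 -> (p6 -> p1)) -> p1) | p5) = False -> False = True
p6 -> p4 = True -> False = False
~(p6 -> p4) = ~False = True
~~(p6 -> p4) = ~True = False
(~(p1 -> p6) -> (((p5 -> (p6 -> p1)) -> p1) | p5)) -> ~~(p6 -> p4) = True -> False = False
(((p1 -> p4) -> p5) | ((p5 & p1) -> p4)) -> ((~(p1 -> p6) -> (((p5 -> (p6 -> p1)) -> p1) | p5)) -> ~~(p6 -> p4)) = True -> False = False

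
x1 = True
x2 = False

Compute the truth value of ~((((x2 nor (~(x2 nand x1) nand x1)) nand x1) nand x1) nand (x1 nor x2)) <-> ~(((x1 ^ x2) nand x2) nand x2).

x2 nand x1 = False nand True = True
~(x2 nand x1) = ~True = False
~(x2 nand x1) nand x1 = False nand True = True
x2 nor (~(x2 nand x1) nand x1) = False nor True = False
(x2 nor (~(x2 nand x1) nand x1)) nand x1 = False nand True = True
((x2 nor (~(x2 nand x1) nand x1)) nand x1) nand x1 = True nand True = False
x1 nor x2 = True nor False = False
(((x2 nor (~(x2 nand x1) nand x1)) nand x1) nand x1) nand (x1 nor x2) = False nand False = True
~((((x2 nor (~(x2 nand x1) nand x1)) nand x1) nand x1) nand (x1 nor x2)) = ~True = False
x1 ^ x2 = True ^ False = True
(x1 ^ x2) nand x2 = True nand False = True
((x1 ^ x2) nand x2) nand x2 = True nand False = True
~(((x1 ^ x2) nand x2) nand x2) = ~True = False
~((((x2 nor (~(x2 nand x1) nand x1)) nand x1) nand x1) nand (x1 nor x2)) <-> ~(((x1 ^ x2) nand x2) nand x2) = False <-> False = True

True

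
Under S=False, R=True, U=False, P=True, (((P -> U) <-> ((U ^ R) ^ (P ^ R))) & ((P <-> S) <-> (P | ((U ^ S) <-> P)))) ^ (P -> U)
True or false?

Substituting S=False, R=True, U=False, P=True:
P -> U = True -> False = False
U ^ R = False ^ True = True
P ^ R = True ^ True = False
(U ^ R) ^ (P ^ R) = True ^ False = True
(P -> U) <-> ((U ^ R) ^ (P ^ R)) = False <-> True = False
P <-> S = True <-> False = False
U ^ S = False ^ False = False
(U ^ S) <-> P = False <-> True = False
P | ((U ^ S) <-> P) = True | False = True
(P <-> S) <-> (P | ((U ^ S) <-> P)) = False <-> True = False
((P -> U) <-> ((U ^ R) ^ (P ^ R))) & ((P <-> S) <-> (P | ((U ^ S) <-> P))) = False & False = False
P -> U = True -> False = False
(((P -> U) <-> ((U ^ R) ^ (P ^ R))) & ((P <-> S) <-> (P | ((U ^ S) <-> P)))) ^ (P -> U) = False ^ False = False

False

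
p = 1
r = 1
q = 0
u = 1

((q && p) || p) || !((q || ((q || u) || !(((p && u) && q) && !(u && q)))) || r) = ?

1

Substituting p=1, r=1, q=0, u=1:
q && p = 0 && 1 = 0
(q && p) || p = 0 || 1 = 1
q || u = 0 || 1 = 1
p && u = 1 && 1 = 1
(p && u) && q = 1 && 0 = 0
u && q = 1 && 0 = 0
!(u && q) = !0 = 1
((p && u) && q) && !(u && q) = 0 && 1 = 0
!(((p && u) && q) && !(u && q)) = !0 = 1
(q || u) || !(((p && u) && q) && !(u && q)) = 1 || 1 = 1
q || ((q || u) || !(((p && u) && q) && !(u && q))) = 0 || 1 = 1
(q || ((q || u) || !(((p && u) && q) && !(u && q)))) || r = 1 || 1 = 1
!((q || ((q || u) || !(((p && u) && q) && !(u && q)))) || r) = !1 = 0
((q && p) || p) || !((q || ((q || u) || !(((p && u) && q) && !(u && q)))) || r) = 1 || 0 = 1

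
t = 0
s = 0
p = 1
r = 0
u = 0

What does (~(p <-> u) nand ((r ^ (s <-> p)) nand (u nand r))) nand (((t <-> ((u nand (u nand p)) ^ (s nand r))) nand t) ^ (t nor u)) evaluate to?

1

Substituting t=0, s=0, p=1, r=0, u=0:
p <-> u = 1 <-> 0 = 0
~(p <-> u) = ~0 = 1
s <-> p = 0 <-> 1 = 0
r ^ (s <-> p) = 0 ^ 0 = 0
u nand r = 0 nand 0 = 1
(r ^ (s <-> p)) nand (u nand r) = 0 nand 1 = 1
~(p <-> u) nand ((r ^ (s <-> p)) nand (u nand r)) = 1 nand 1 = 0
u nand p = 0 nand 1 = 1
u nand (u nand p) = 0 nand 1 = 1
s nand r = 0 nand 0 = 1
(u nand (u nand p)) ^ (s nand r) = 1 ^ 1 = 0
t <-> ((u nand (u nand p)) ^ (s nand r)) = 0 <-> 0 = 1
(t <-> ((u nand (u nand p)) ^ (s nand r))) nand t = 1 nand 0 = 1
t nor u = 0 nor 0 = 1
((t <-> ((u nand (u nand p)) ^ (s nand r))) nand t) ^ (t nor u) = 1 ^ 1 = 0
(~(p <-> u) nand ((r ^ (s <-> p)) nand (u nand r))) nand (((t <-> ((u nand (u nand p)) ^ (s nand r))) nand t) ^ (t nor u)) = 0 nand 0 = 1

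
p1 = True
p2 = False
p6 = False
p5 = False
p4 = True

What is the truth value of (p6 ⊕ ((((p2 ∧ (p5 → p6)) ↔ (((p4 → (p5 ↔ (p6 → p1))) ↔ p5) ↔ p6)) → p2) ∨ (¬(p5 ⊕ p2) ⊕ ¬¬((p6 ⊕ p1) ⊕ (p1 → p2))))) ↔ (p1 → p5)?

p5 → p6 = False → False = True
p2 ∧ (p5 → p6) = False ∧ True = False
p6 → p1 = False → True = True
p5 ↔ (p6 → p1) = False ↔ True = False
p4 → (p5 ↔ (p6 → p1)) = True → False = False
(p4 → (p5 ↔ (p6 → p1))) ↔ p5 = False ↔ False = True
((p4 → (p5 ↔ (p6 → p1))) ↔ p5) ↔ p6 = True ↔ False = False
(p2 ∧ (p5 → p6)) ↔ (((p4 → (p5 ↔ (p6 → p1))) ↔ p5) ↔ p6) = False ↔ False = True
((p2 ∧ (p5 → p6)) ↔ (((p4 → (p5 ↔ (p6 → p1))) ↔ p5) ↔ p6)) → p2 = True → False = False
p5 ⊕ p2 = False ⊕ False = False
¬(p5 ⊕ p2) = ¬False = True
p6 ⊕ p1 = False ⊕ True = True
p1 → p2 = True → False = False
(p6 ⊕ p1) ⊕ (p1 → p2) = True ⊕ False = True
¬((p6 ⊕ p1) ⊕ (p1 → p2)) = ¬True = False
¬¬((p6 ⊕ p1) ⊕ (p1 → p2)) = ¬False = True
¬(p5 ⊕ p2) ⊕ ¬¬((p6 ⊕ p1) ⊕ (p1 → p2)) = True ⊕ True = False
(((p2 ∧ (p5 → p6)) ↔ (((p4 → (p5 ↔ (p6 → p1))) ↔ p5) ↔ p6)) → p2) ∨ (¬(p5 ⊕ p2) ⊕ ¬¬((p6 ⊕ p1) ⊕ (p1 → p2))) = False ∨ False = False
p6 ⊕ ((((p2 ∧ (p5 → p6)) ↔ (((p4 → (p5 ↔ (p6 → p1))) ↔ p5) ↔ p6)) → p2) ∨ (¬(p5 ⊕ p2) ⊕ ¬¬((p6 ⊕ p1) ⊕ (p1 → p2)))) = False ⊕ False = False
p1 → p5 = True → False = False
(p6 ⊕ ((((p2 ∧ (p5 → p6)) ↔ (((p4 → (p5 ↔ (p6 → p1))) ↔ p5) ↔ p6)) → p2) ∨ (¬(p5 ⊕ p2) ⊕ ¬¬((p6 ⊕ p1) ⊕ (p1 → p2))))) ↔ (p1 → p5) = False ↔ False = True

True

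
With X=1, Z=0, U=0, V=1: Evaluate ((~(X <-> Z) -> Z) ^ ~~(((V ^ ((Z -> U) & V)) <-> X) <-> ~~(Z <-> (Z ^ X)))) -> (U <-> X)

X <-> Z = 1 <-> 0 = 0
~(X <-> Z) = ~0 = 1
~(X <-> Z) -> Z = 1 -> 0 = 0
Z -> U = 0 -> 0 = 1
(Z -> U) & V = 1 & 1 = 1
V ^ ((Z -> U) & V) = 1 ^ 1 = 0
(V ^ ((Z -> U) & V)) <-> X = 0 <-> 1 = 0
Z ^ X = 0 ^ 1 = 1
Z <-> (Z ^ X) = 0 <-> 1 = 0
~(Z <-> (Z ^ X)) = ~0 = 1
~~(Z <-> (Z ^ X)) = ~1 = 0
((V ^ ((Z -> U) & V)) <-> X) <-> ~~(Z <-> (Z ^ X)) = 0 <-> 0 = 1
~(((V ^ ((Z -> U) & V)) <-> X) <-> ~~(Z <-> (Z ^ X))) = ~1 = 0
~~(((V ^ ((Z -> U) & V)) <-> X) <-> ~~(Z <-> (Z ^ X))) = ~0 = 1
(~(X <-> Z) -> Z) ^ ~~(((V ^ ((Z -> U) & V)) <-> X) <-> ~~(Z <-> (Z ^ X))) = 0 ^ 1 = 1
U <-> X = 0 <-> 1 = 0
((~(X <-> Z) -> Z) ^ ~~(((V ^ ((Z -> U) & V)) <-> X) <-> ~~(Z <-> (Z ^ X)))) -> (U <-> X) = 1 -> 0 = 0

0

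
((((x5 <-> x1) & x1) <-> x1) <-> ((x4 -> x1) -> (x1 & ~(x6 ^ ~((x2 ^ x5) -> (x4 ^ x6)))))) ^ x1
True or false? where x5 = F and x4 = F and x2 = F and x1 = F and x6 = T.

x5 <-> x1 = F <-> F = T
(x5 <-> x1) & x1 = T & F = F
((x5 <-> x1) & x1) <-> x1 = F <-> F = T
x4 -> x1 = F -> F = T
x2 ^ x5 = F ^ F = F
x4 ^ x6 = F ^ T = T
(x2 ^ x5) -> (x4 ^ x6) = F -> T = T
~((x2 ^ x5) -> (x4 ^ x6)) = ~T = F
x6 ^ ~((x2 ^ x5) -> (x4 ^ x6)) = T ^ F = T
~(x6 ^ ~((x2 ^ x5) -> (x4 ^ x6))) = ~T = F
x1 & ~(x6 ^ ~((x2 ^ x5) -> (x4 ^ x6))) = F & F = F
(x4 -> x1) -> (x1 & ~(x6 ^ ~((x2 ^ x5) -> (x4 ^ x6)))) = T -> F = F
(((x5 <-> x1) & x1) <-> x1) <-> ((x4 -> x1) -> (x1 & ~(x6 ^ ~((x2 ^ x5) -> (x4 ^ x6))))) = T <-> F = F
((((x5 <-> x1) & x1) <-> x1) <-> ((x4 -> x1) -> (x1 & ~(x6 ^ ~((x2 ^ x5) -> (x4 ^ x6)))))) ^ x1 = F ^ F = F

F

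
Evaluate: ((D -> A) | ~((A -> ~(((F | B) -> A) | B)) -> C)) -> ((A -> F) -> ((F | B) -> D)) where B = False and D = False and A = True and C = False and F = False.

True

D -> A = False -> True = True
F | B = False | False = False
(F | B) -> A = False -> True = True
((F | B) -> A) | B = True | False = True
~(((F | B) -> A) | B) = ~True = False
A -> ~(((F | B) -> A) | B) = True -> False = False
(A -> ~(((F | B) -> A) | B)) -> C = False -> False = True
~((A -> ~(((F | B) -> A) | B)) -> C) = ~True = False
(D -> A) | ~((A -> ~(((F | B) -> A) | B)) -> C) = True | False = True
A -> F = True -> False = False
F | B = False | False = False
(F | B) -> D = False -> False = True
(A -> F) -> ((F | B) -> D) = False -> True = True
((D -> A) | ~((A -> ~(((F | B) -> A) | B)) -> C)) -> ((A -> F) -> ((F | B) -> D)) = True -> True = True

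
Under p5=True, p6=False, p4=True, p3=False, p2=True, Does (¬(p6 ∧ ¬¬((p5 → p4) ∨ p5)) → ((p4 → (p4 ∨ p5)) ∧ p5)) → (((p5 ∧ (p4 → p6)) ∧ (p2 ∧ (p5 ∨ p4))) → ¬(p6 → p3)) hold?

Substituting p5=True, p6=False, p4=True, p3=False, p2=True:
p5 → p4 = True → True = True
(p5 → p4) ∨ p5 = True ∨ True = True
¬((p5 → p4) ∨ p5) = ¬True = False
¬¬((p5 → p4) ∨ p5) = ¬False = True
p6 ∧ ¬¬((p5 → p4) ∨ p5) = False ∧ True = False
¬(p6 ∧ ¬¬((p5 → p4) ∨ p5)) = ¬False = True
p4 ∨ p5 = True ∨ True = True
p4 → (p4 ∨ p5) = True → True = True
(p4 → (p4 ∨ p5)) ∧ p5 = True ∧ True = True
¬(p6 ∧ ¬¬((p5 → p4) ∨ p5)) → ((p4 → (p4 ∨ p5)) ∧ p5) = True → True = True
p4 → p6 = True → False = False
p5 ∧ (p4 → p6) = True ∧ False = False
p5 ∨ p4 = True ∨ True = True
p2 ∧ (p5 ∨ p4) = True ∧ True = True
(p5 ∧ (p4 → p6)) ∧ (p2 ∧ (p5 ∨ p4)) = False ∧ True = False
p6 → p3 = False → False = True
¬(p6 → p3) = ¬True = False
((p5 ∧ (p4 → p6)) ∧ (p2 ∧ (p5 ∨ p4))) → ¬(p6 → p3) = False → False = True
(¬(p6 ∧ ¬¬((p5 → p4) ∨ p5)) → ((p4 → (p4 ∨ p5)) ∧ p5)) → (((p5 ∧ (p4 → p6)) ∧ (p2 ∧ (p5 ∨ p4))) → ¬(p6 → p3)) = True → True = True

True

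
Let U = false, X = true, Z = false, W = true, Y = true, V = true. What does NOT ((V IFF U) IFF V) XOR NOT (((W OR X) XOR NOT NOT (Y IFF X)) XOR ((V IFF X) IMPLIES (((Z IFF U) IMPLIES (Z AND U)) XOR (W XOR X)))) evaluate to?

false

V IFF U = true IFF false = false
(V IFF U) IFF V = false IFF true = false
NOT ((V IFF U) IFF V) = NOT false = true
W OR X = true OR true = true
Y IFF X = true IFF true = true
NOT (Y IFF X) = NOT true = false
NOT NOT (Y IFF X) = NOT false = true
(W OR X) XOR NOT NOT (Y IFF X) = true XOR true = false
V IFF X = true IFF true = true
Z IFF U = false IFF false = true
Z AND U = false AND false = false
(Z IFF U) IMPLIES (Z AND U) = true IMPLIES false = false
W XOR X = true XOR true = false
((Z IFF U) IMPLIES (Z AND U)) XOR (W XOR X) = false XOR false = false
(V IFF X) IMPLIES (((Z IFF U) IMPLIES (Z AND U)) XOR (W XOR X)) = true IMPLIES false = false
((W OR X) XOR NOT NOT (Y IFF X)) XOR ((V IFF X) IMPLIES (((Z IFF U) IMPLIES (Z AND U)) XOR (W XOR X))) = false XOR false = false
NOT (((W OR X) XOR NOT NOT (Y IFF X)) XOR ((V IFF X) IMPLIES (((Z IFF U) IMPLIES (Z AND U)) XOR (W XOR X)))) = NOT false = true
NOT ((V IFF U) IFF V) XOR NOT (((W OR X) XOR NOT NOT (Y IFF X)) XOR ((V IFF X) IMPLIES (((Z IFF U) IMPLIES (Z AND U)) XOR (W XOR X)))) = true XOR true = false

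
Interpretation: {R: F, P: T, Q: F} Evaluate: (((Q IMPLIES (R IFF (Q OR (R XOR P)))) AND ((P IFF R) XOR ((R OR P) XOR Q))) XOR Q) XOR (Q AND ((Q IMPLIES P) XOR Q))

Substituting R=F, P=T, Q=F:
R XOR P = F XOR T = T
Q OR (R XOR P) = F OR T = T
R IFF (Q OR (R XOR P)) = F IFF T = F
Q IMPLIES (R IFF (Q OR (R XOR P))) = F IMPLIES F = T
P IFF R = T IFF F = F
R OR P = F OR T = T
(R OR P) XOR Q = T XOR F = T
(P IFF R) XOR ((R OR P) XOR Q) = F XOR T = T
(Q IMPLIES (R IFF (Q OR (R XOR P)))) AND ((P IFF R) XOR ((R OR P) XOR Q)) = T AND T = T
((Q IMPLIES (R IFF (Q OR (R XOR P)))) AND ((P IFF R) XOR ((R OR P) XOR Q))) XOR Q = T XOR F = T
Q IMPLIES P = F IMPLIES T = T
(Q IMPLIES P) XOR Q = T XOR F = T
Q AND ((Q IMPLIES P) XOR Q) = F AND T = F
(((Q IMPLIES (R IFF (Q OR (R XOR P)))) AND ((P IFF R) XOR ((R OR P) XOR Q))) XOR Q) XOR (Q AND ((Q IMPLIES P) XOR Q)) = T XOR F = T

T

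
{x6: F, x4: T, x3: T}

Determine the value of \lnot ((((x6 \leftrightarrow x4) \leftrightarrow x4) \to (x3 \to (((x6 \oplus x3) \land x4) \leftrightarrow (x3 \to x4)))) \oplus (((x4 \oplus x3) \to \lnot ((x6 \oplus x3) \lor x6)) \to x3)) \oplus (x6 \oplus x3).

Substituting x6=F, x4=T, x3=T:
x6 \leftrightarrow x4 = F \leftrightarrow T = F
(x6 \leftrightarrow x4) \leftrightarrow x4 = F \leftrightarrow T = F
x6 \oplus x3 = F \oplus T = T
(x6 \oplus x3) \land x4 = T \land T = T
x3 \to x4 = T \to T = T
((x6 \oplus x3) \land x4) \leftrightarrow (x3 \to x4) = T \leftrightarrow T = T
x3 \to (((x6 \oplus x3) \land x4) \leftrightarrow (x3 \to x4)) = T \to T = T
((x6 \leftrightarrow x4) \leftrightarrow x4) \to (x3 \to (((x6 \oplus x3) \land x4) \leftrightarrow (x3 \to x4))) = F \to T = T
x4 \oplus x3 = T \oplus T = F
x6 \oplus x3 = F \oplus T = T
(x6 \oplus x3) \lor x6 = T \lor F = T
\lnot ((x6 \oplus x3) \lor x6) = \lnot T = F
(x4 \oplus x3) \to \lnot ((x6 \oplus x3) \lor x6) = F \to F = T
((x4 \oplus x3) \to \lnot ((x6 \oplus x3) \lor x6)) \to x3 = T \to T = T
(((x6 \leftrightarrow x4) \leftrightarrow x4) \to (x3 \to (((x6 \oplus x3) \land x4) \leftrightarrow (x3 \to x4)))) \oplus (((x4 \oplus x3) \to \lnot ((x6 \oplus x3) \lor x6)) \to x3) = T \oplus T = F
\lnot ((((x6 \leftrightarrow x4) \leftrightarrow x4) \to (x3 \to (((x6 \oplus x3) \land x4) \leftrightarrow (x3 \to x4)))) \oplus (((x4 \oplus x3) \to \lnot ((x6 \oplus x3) \lor x6)) \to x3)) = \lnot F = T
x6 \oplus x3 = F \oplus T = T
\lnot ((((x6 \leftrightarrow x4) \leftrightarrow x4) \to (x3 \to (((x6 \oplus x3) \land x4) \leftrightarrow (x3 \to x4)))) \oplus (((x4 \oplus x3) \to \lnot ((x6 \oplus x3) \lor x6)) \to x3)) \oplus (x6 \oplus x3) = T \oplus T = F

F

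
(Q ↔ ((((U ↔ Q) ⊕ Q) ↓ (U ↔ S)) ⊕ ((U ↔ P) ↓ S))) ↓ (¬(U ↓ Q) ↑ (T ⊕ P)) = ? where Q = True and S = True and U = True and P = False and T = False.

U ↔ Q = True ↔ True = True
(U ↔ Q) ⊕ Q = True ⊕ True = False
U ↔ S = True ↔ True = True
((U ↔ Q) ⊕ Q) ↓ (U ↔ S) = False ↓ True = False
U ↔ P = True ↔ False = False
(U ↔ P) ↓ S = False ↓ True = False
(((U ↔ Q) ⊕ Q) ↓ (U ↔ S)) ⊕ ((U ↔ P) ↓ S) = False ⊕ False = False
Q ↔ ((((U ↔ Q) ⊕ Q) ↓ (U ↔ S)) ⊕ ((U ↔ P) ↓ S)) = True ↔ False = False
U ↓ Q = True ↓ True = False
¬(U ↓ Q) = ¬False = True
T ⊕ P = False ⊕ False = False
¬(U ↓ Q) ↑ (T ⊕ P) = True ↑ False = True
(Q ↔ ((((U ↔ Q) ⊕ Q) ↓ (U ↔ S)) ⊕ ((U ↔ P) ↓ S))) ↓ (¬(U ↓ Q) ↑ (T ⊕ P)) = False ↓ True = False

False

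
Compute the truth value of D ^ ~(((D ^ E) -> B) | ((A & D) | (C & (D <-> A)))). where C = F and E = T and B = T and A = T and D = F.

F

Substituting C=F, E=T, B=T, A=T, D=F:
D ^ E = F ^ T = T
(D ^ E) -> B = T -> T = T
A & D = T & F = F
D <-> A = F <-> T = F
C & (D <-> A) = F & F = F
(A & D) | (C & (D <-> A)) = F | F = F
((D ^ E) -> B) | ((A & D) | (C & (D <-> A))) = T | F = T
~(((D ^ E) -> B) | ((A & D) | (C & (D <-> A)))) = ~T = F
D ^ ~(((D ^ E) -> B) | ((A & D) | (C & (D <-> A)))) = F ^ F = F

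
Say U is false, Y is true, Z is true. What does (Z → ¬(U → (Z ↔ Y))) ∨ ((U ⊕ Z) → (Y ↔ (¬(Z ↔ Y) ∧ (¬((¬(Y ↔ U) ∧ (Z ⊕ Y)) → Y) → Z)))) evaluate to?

False

Z ↔ Y = True ↔ True = True
U → (Z ↔ Y) = False → True = True
¬(U → (Z ↔ Y)) = ¬True = False
Z → ¬(U → (Z ↔ Y)) = True → False = False
U ⊕ Z = False ⊕ True = True
Z ↔ Y = True ↔ True = True
¬(Z ↔ Y) = ¬True = False
Y ↔ U = True ↔ False = False
¬(Y ↔ U) = ¬False = True
Z ⊕ Y = True ⊕ True = False
¬(Y ↔ U) ∧ (Z ⊕ Y) = True ∧ False = False
(¬(Y ↔ U) ∧ (Z ⊕ Y)) → Y = False → True = True
¬((¬(Y ↔ U) ∧ (Z ⊕ Y)) → Y) = ¬True = False
¬((¬(Y ↔ U) ∧ (Z ⊕ Y)) → Y) → Z = False → True = True
¬(Z ↔ Y) ∧ (¬((¬(Y ↔ U) ∧ (Z ⊕ Y)) → Y) → Z) = False ∧ True = False
Y ↔ (¬(Z ↔ Y) ∧ (¬((¬(Y ↔ U) ∧ (Z ⊕ Y)) → Y) → Z)) = True ↔ False = False
(U ⊕ Z) → (Y ↔ (¬(Z ↔ Y) ∧ (¬((¬(Y ↔ U) ∧ (Z ⊕ Y)) → Y) → Z))) = True → False = False
(Z → ¬(U → (Z ↔ Y))) ∨ ((U ⊕ Z) → (Y ↔ (¬(Z ↔ Y) ∧ (¬((¬(Y ↔ U) ∧ (Z ⊕ Y)) → Y) → Z)))) = False ∨ False = False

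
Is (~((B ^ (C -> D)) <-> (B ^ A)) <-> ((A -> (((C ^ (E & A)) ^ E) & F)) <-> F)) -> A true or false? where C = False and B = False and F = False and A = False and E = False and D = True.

Substituting C=False, B=False, F=False, A=False, E=False, D=True:
C -> D = False -> True = True
B ^ (C -> D) = False ^ True = True
B ^ A = False ^ False = False
(B ^ (C -> D)) <-> (B ^ A) = True <-> False = False
~((B ^ (C -> D)) <-> (B ^ A)) = ~False = True
E & A = False & False = False
C ^ (E & A) = False ^ False = False
(C ^ (E & A)) ^ E = False ^ False = False
((C ^ (E & A)) ^ E) & F = False & False = False
A -> (((C ^ (E & A)) ^ E) & F) = False -> False = True
(A -> (((C ^ (E & A)) ^ E) & F)) <-> F = True <-> False = False
~((B ^ (C -> D)) <-> (B ^ A)) <-> ((A -> (((C ^ (E & A)) ^ E) & F)) <-> F) = True <-> False = False
(~((B ^ (C -> D)) <-> (B ^ A)) <-> ((A -> (((C ^ (E & A)) ^ E) & F)) <-> F)) -> A = False -> False = True

True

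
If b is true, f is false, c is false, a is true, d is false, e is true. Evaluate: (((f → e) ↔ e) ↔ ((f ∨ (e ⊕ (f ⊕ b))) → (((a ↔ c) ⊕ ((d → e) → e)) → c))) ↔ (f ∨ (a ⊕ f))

True

Substituting b=True, f=False, c=False, a=True, d=False, e=True:
f → e = False → True = True
(f → e) ↔ e = True ↔ True = True
f ⊕ b = False ⊕ True = True
e ⊕ (f ⊕ b) = True ⊕ True = False
f ∨ (e ⊕ (f ⊕ b)) = False ∨ False = False
a ↔ c = True ↔ False = False
d → e = False → True = True
(d → e) → e = True → True = True
(a ↔ c) ⊕ ((d → e) → e) = False ⊕ True = True
((a ↔ c) ⊕ ((d → e) → e)) → c = True → False = False
(f ∨ (e ⊕ (f ⊕ b))) → (((a ↔ c) ⊕ ((d → e) → e)) → c) = False → False = True
((f → e) ↔ e) ↔ ((f ∨ (e ⊕ (f ⊕ b))) → (((a ↔ c) ⊕ ((d → e) → e)) → c)) = True ↔ True = True
a ⊕ f = True ⊕ False = True
f ∨ (a ⊕ f) = False ∨ True = True
(((f → e) ↔ e) ↔ ((f ∨ (e ⊕ (f ⊕ b))) → (((a ↔ c) ⊕ ((d → e) → e)) → c))) ↔ (f ∨ (a ⊕ f)) = True ↔ True = True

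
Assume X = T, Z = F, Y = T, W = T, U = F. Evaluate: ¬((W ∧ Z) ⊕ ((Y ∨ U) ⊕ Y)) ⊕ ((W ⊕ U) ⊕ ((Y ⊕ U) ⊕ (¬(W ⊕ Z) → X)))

F

W ∧ Z = T ∧ F = F
Y ∨ U = T ∨ F = T
(Y ∨ U) ⊕ Y = T ⊕ T = F
(W ∧ Z) ⊕ ((Y ∨ U) ⊕ Y) = F ⊕ F = F
¬((W ∧ Z) ⊕ ((Y ∨ U) ⊕ Y)) = ¬F = T
W ⊕ U = T ⊕ F = T
Y ⊕ U = T ⊕ F = T
W ⊕ Z = T ⊕ F = T
¬(W ⊕ Z) = ¬T = F
¬(W ⊕ Z) → X = F → T = T
(Y ⊕ U) ⊕ (¬(W ⊕ Z) → X) = T ⊕ T = F
(W ⊕ U) ⊕ ((Y ⊕ U) ⊕ (¬(W ⊕ Z) → X)) = T ⊕ F = T
¬((W ∧ Z) ⊕ ((Y ∨ U) ⊕ Y)) ⊕ ((W ⊕ U) ⊕ ((Y ⊕ U) ⊕ (¬(W ⊕ Z) → X))) = T ⊕ T = F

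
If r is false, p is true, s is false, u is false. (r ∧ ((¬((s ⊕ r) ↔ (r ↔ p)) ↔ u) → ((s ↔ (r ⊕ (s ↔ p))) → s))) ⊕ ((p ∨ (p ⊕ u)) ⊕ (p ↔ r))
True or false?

T

Substituting r=F, p=T, s=F, u=F:
s ⊕ r = F ⊕ F = F
r ↔ p = F ↔ T = F
(s ⊕ r) ↔ (r ↔ p) = F ↔ F = T
¬((s ⊕ r) ↔ (r ↔ p)) = ¬T = F
¬((s ⊕ r) ↔ (r ↔ p)) ↔ u = F ↔ F = T
s ↔ p = F ↔ T = F
r ⊕ (s ↔ p) = F ⊕ F = F
s ↔ (r ⊕ (s ↔ p)) = F ↔ F = T
(s ↔ (r ⊕ (s ↔ p))) → s = T → F = F
(¬((s ⊕ r) ↔ (r ↔ p)) ↔ u) → ((s ↔ (r ⊕ (s ↔ p))) → s) = T → F = F
r ∧ ((¬((s ⊕ r) ↔ (r ↔ p)) ↔ u) → ((s ↔ (r ⊕ (s ↔ p))) → s)) = F ∧ F = F
p ⊕ u = T ⊕ F = T
p ∨ (p ⊕ u) = T ∨ T = T
p ↔ r = T ↔ F = F
(p ∨ (p ⊕ u)) ⊕ (p ↔ r) = T ⊕ F = T
(r ∧ ((¬((s ⊕ r) ↔ (r ↔ p)) ↔ u) → ((s ↔ (r ⊕ (s ↔ p))) → s))) ⊕ ((p ∨ (p ⊕ u)) ⊕ (p ↔ r)) = F ⊕ T = T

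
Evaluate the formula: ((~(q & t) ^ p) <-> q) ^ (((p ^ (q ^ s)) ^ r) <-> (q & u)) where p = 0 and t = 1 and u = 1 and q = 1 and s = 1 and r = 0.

Substituting p=0, t=1, u=1, q=1, s=1, r=0:
q & t = 1 & 1 = 1
~(q & t) = ~1 = 0
~(q & t) ^ p = 0 ^ 0 = 0
(~(q & t) ^ p) <-> q = 0 <-> 1 = 0
q ^ s = 1 ^ 1 = 0
p ^ (q ^ s) = 0 ^ 0 = 0
(p ^ (q ^ s)) ^ r = 0 ^ 0 = 0
q & u = 1 & 1 = 1
((p ^ (q ^ s)) ^ r) <-> (q & u) = 0 <-> 1 = 0
((~(q & t) ^ p) <-> q) ^ (((p ^ (q ^ s)) ^ r) <-> (q & u)) = 0 ^ 0 = 0

0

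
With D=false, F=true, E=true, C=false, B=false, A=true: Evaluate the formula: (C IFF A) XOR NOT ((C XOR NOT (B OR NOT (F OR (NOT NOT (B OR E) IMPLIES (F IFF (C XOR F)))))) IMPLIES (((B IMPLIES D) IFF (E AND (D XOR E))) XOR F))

true

Substituting D=false, F=true, E=true, C=false, B=false, A=true:
C IFF A = false IFF true = false
B OR E = false OR true = true
NOT (B OR E) = NOT true = false
NOT NOT (B OR E) = NOT false = true
C XOR F = false XOR true = true
F IFF (C XOR F) = true IFF true = true
NOT NOT (B OR E) IMPLIES (F IFF (C XOR F)) = true IMPLIES true = true
F OR (NOT NOT (B OR E) IMPLIES (F IFF (C XOR F))) = true OR true = true
NOT (F OR (NOT NOT (B OR E) IMPLIES (F IFF (C XOR F)))) = NOT true = false
B OR NOT (F OR (NOT NOT (B OR E) IMPLIES (F IFF (C XOR F)))) = false OR false = false
NOT (B OR NOT (F OR (NOT NOT (B OR E) IMPLIES (F IFF (C XOR F))))) = NOT false = true
C XOR NOT (B OR NOT (F OR (NOT NOT (B OR E) IMPLIES (F IFF (C XOR F))))) = false XOR true = true
B IMPLIES D = false IMPLIES false = true
D XOR E = false XOR true = true
E AND (D XOR E) = true AND true = true
(B IMPLIES D) IFF (E AND (D XOR E)) = true IFF true = true
((B IMPLIES D) IFF (E AND (D XOR E))) XOR F = true XOR true = false
(C XOR NOT (B OR NOT (F OR (NOT NOT (B OR E) IMPLIES (F IFF (C XOR F)))))) IMPLIES (((B IMPLIES D) IFF (E AND (D XOR E))) XOR F) = true IMPLIES false = false
NOT ((C XOR NOT (B OR NOT (F OR (NOT NOT (B OR E) IMPLIES (F IFF (C XOR F)))))) IMPLIES (((B IMPLIES D) IFF (E AND (D XOR E))) XOR F)) = NOT false = true
(C IFF A) XOR NOT ((C XOR NOT (B OR NOT (F OR (NOT NOT (B OR E) IMPLIES (F IFF (C XOR F)))))) IMPLIES (((B IMPLIES D) IFF (E AND (D XOR E))) XOR F)) = false XOR true = true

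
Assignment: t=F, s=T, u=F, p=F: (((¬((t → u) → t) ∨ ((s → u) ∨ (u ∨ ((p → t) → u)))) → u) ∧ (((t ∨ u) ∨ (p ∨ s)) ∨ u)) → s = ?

t → u = F → F = T
(t → u) → t = T → F = F
¬((t → u) → t) = ¬F = T
s → u = T → F = F
p → t = F → F = T
(p → t) → u = T → F = F
u ∨ ((p → t) → u) = F ∨ F = F
(s → u) ∨ (u ∨ ((p → t) → u)) = F ∨ F = F
¬((t → u) → t) ∨ ((s → u) ∨ (u ∨ ((p → t) → u))) = T ∨ F = T
(¬((t → u) → t) ∨ ((s → u) ∨ (u ∨ ((p → t) → u)))) → u = T → F = F
t ∨ u = F ∨ F = F
p ∨ s = F ∨ T = T
(t ∨ u) ∨ (p ∨ s) = F ∨ T = T
((t ∨ u) ∨ (p ∨ s)) ∨ u = T ∨ F = T
((¬((t → u) → t) ∨ ((s → u) ∨ (u ∨ ((p → t) → u)))) → u) ∧ (((t ∨ u) ∨ (p ∨ s)) ∨ u) = F ∧ T = F
(((¬((t → u) → t) ∨ ((s → u) ∨ (u ∨ ((p → t) → u)))) → u) ∧ (((t ∨ u) ∨ (p ∨ s)) ∨ u)) → s = F → T = T

T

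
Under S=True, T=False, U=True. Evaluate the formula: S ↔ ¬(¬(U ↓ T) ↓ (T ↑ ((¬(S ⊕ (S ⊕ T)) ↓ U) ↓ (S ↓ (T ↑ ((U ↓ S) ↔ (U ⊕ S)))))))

U ↓ T = True ↓ False = False
¬(U ↓ T) = ¬False = True
S ⊕ T = True ⊕ False = True
S ⊕ (S ⊕ T) = True ⊕ True = False
¬(S ⊕ (S ⊕ T)) = ¬False = True
¬(S ⊕ (S ⊕ T)) ↓ U = True ↓ True = False
U ↓ S = True ↓ True = False
U ⊕ S = True ⊕ True = False
(U ↓ S) ↔ (U ⊕ S) = False ↔ False = True
T ↑ ((U ↓ S) ↔ (U ⊕ S)) = False ↑ True = True
S ↓ (T ↑ ((U ↓ S) ↔ (U ⊕ S))) = True ↓ True = False
(¬(S ⊕ (S ⊕ T)) ↓ U) ↓ (S ↓ (T ↑ ((U ↓ S) ↔ (U ⊕ S)))) = False ↓ False = True
T ↑ ((¬(S ⊕ (S ⊕ T)) ↓ U) ↓ (S ↓ (T ↑ ((U ↓ S) ↔ (U ⊕ S))))) = False ↑ True = True
¬(U ↓ T) ↓ (T ↑ ((¬(S ⊕ (S ⊕ T)) ↓ U) ↓ (S ↓ (T ↑ ((U ↓ S) ↔ (U ⊕ S)))))) = True ↓ True = False
¬(¬(U ↓ T) ↓ (T ↑ ((¬(S ⊕ (S ⊕ T)) ↓ U) ↓ (S ↓ (T ↑ ((U ↓ S) ↔ (U ⊕ S))))))) = ¬False = True
S ↔ ¬(¬(U ↓ T) ↓ (T ↑ ((¬(S ⊕ (S ⊕ T)) ↓ U) ↓ (S ↓ (T ↑ ((U ↓ S) ↔ (U ⊕ S))))))) = True ↔ True = True

True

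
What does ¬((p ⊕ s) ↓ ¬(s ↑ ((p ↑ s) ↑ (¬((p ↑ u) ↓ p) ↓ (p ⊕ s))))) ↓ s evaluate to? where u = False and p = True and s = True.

p ⊕ s = True ⊕ True = False
p ↑ s = True ↑ True = False
p ↑ u = True ↑ False = True
(p ↑ u) ↓ p = True ↓ True = False
¬((p ↑ u) ↓ p) = ¬False = True
p ⊕ s = True ⊕ True = False
¬((p ↑ u) ↓ p) ↓ (p ⊕ s) = True ↓ False = False
(p ↑ s) ↑ (¬((p ↑ u) ↓ p) ↓ (p ⊕ s)) = False ↑ False = True
s ↑ ((p ↑ s) ↑ (¬((p ↑ u) ↓ p) ↓ (p ⊕ s))) = True ↑ True = False
¬(s ↑ ((p ↑ s) ↑ (¬((p ↑ u) ↓ p) ↓ (p ⊕ s)))) = ¬False = True
(p ⊕ s) ↓ ¬(s ↑ ((p ↑ s) ↑ (¬((p ↑ u) ↓ p) ↓ (p ⊕ s)))) = False ↓ True = False
¬((p ⊕ s) ↓ ¬(s ↑ ((p ↑ s) ↑ (¬((p ↑ u) ↓ p) ↓ (p ⊕ s))))) = ¬False = True
¬((p ⊕ s) ↓ ¬(s ↑ ((p ↑ s) ↑ (¬((p ↑ u) ↓ p) ↓ (p ⊕ s))))) ↓ s = True ↓ True = False

False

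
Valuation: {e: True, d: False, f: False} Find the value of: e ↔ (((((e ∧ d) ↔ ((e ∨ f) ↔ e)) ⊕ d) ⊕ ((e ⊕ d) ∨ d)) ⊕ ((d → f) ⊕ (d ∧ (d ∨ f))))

False

e ∧ d = True ∧ False = False
e ∨ f = True ∨ False = True
(e ∨ f) ↔ e = True ↔ True = True
(e ∧ d) ↔ ((e ∨ f) ↔ e) = False ↔ True = False
((e ∧ d) ↔ ((e ∨ f) ↔ e)) ⊕ d = False ⊕ False = False
e ⊕ d = True ⊕ False = True
(e ⊕ d) ∨ d = True ∨ False = True
(((e ∧ d) ↔ ((e ∨ f) ↔ e)) ⊕ d) ⊕ ((e ⊕ d) ∨ d) = False ⊕ True = True
d → f = False → False = True
d ∨ f = False ∨ False = False
d ∧ (d ∨ f) = False ∧ False = False
(d → f) ⊕ (d ∧ (d ∨ f)) = True ⊕ False = True
((((e ∧ d) ↔ ((e ∨ f) ↔ e)) ⊕ d) ⊕ ((e ⊕ d) ∨ d)) ⊕ ((d → f) ⊕ (d ∧ (d ∨ f))) = True ⊕ True = False
e ↔ (((((e ∧ d) ↔ ((e ∨ f) ↔ e)) ⊕ d) ⊕ ((e ⊕ d) ∨ d)) ⊕ ((d → f) ⊕ (d ∧ (d ∨ f)))) = True ↔ False = False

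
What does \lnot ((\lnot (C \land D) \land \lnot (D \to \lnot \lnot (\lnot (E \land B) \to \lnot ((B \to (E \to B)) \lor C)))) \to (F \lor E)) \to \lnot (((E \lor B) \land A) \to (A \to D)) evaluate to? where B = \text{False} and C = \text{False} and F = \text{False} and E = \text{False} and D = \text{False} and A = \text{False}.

Substituting B=\text{False}, C=\text{False}, F=\text{False}, E=\text{False}, D=\text{False}, A=\text{False}:
C \land D = \text{False} \land \text{False} = \text{False}
\lnot (C \land D) = \lnot \text{False} = \text{True}
E \land B = \text{False} \land \text{False} = \text{False}
\lnot (E \land B) = \lnot \text{False} = \text{True}
E \to B = \text{False} \to \text{False} = \text{True}
B \to (E \to B) = \text{False} \to \text{True} = \text{True}
(B \to (E \to B)) \lor C = \text{True} \lor \text{False} = \text{True}
\lnot ((B \to (E \to B)) \lor C) = \lnot \text{True} = \text{False}
\lnot (E \land B) \to \lnot ((B \to (E \to B)) \lor C) = \text{True} \to \text{False} = \text{False}
\lnot (\lnot (E \land B) \to \lnot ((B \to (E \to B)) \lor C)) = \lnot \text{False} = \text{True}
\lnot \lnot (\lnot (E \land B) \to \lnot ((B \to (E \to B)) \lor C)) = \lnot \text{True} = \text{False}
D \to \lnot \lnot (\lnot (E \land B) \to \lnot ((B \to (E \to B)) \lor C)) = \text{False} \to \text{False} = \text{True}
\lnot (D \to \lnot \lnot (\lnot (E \land B) \to \lnot ((B \to (E \to B)) \lor C))) = \lnot \text{True} = \text{False}
\lnot (C \land D) \land \lnot (D \to \lnot \lnot (\lnot (E \land B) \to \lnot ((B \to (E \to B)) \lor C))) = \text{True} \land \text{False} = \text{False}
F \lor E = \text{False} \lor \text{False} = \text{False}
(\lnot (C \land D) \land \lnot (D \to \lnot \lnot (\lnot (E \land B) \to \lnot ((B \to (E \to B)) \lor C)))) \to (F \lor E) = \text{False} \to \text{False} = \text{True}
\lnot ((\lnot (C \land D) \land \lnot (D \to \lnot \lnot (\lnot (E \land B) \to \lnot ((B \to (E \to B)) \lor C)))) \to (F \lor E)) = \lnot \text{True} = \text{False}
E \lor B = \text{False} \lor \text{False} = \text{False}
(E \lor B) \land A = \text{False} \land \text{False} = \text{False}
A \to D = \text{False} \to \text{False} = \text{True}
((E \lor B) \land A) \to (A \to D) = \text{False} \to \text{True} = \text{True}
\lnot (((E \lor B) \land A) \to (A \to D)) = \lnot \text{True} = \text{False}
\lnot ((\lnot (C \land D) \land \lnot (D \to \lnot \lnot (\lnot (E \land B) \to \lnot ((B \to (E \to B)) \lor C)))) \to (F \lor E)) \to \lnot (((E \lor B) \land A) \to (A \to D)) = \text{False} \to \text{False} = \text{True}

\text{True}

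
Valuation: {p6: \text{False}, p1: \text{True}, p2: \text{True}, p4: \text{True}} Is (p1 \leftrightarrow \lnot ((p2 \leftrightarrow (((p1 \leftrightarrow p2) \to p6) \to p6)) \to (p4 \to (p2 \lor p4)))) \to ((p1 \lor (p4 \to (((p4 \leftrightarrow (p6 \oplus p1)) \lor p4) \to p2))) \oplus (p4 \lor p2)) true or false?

p1 \leftrightarrow p2 = \text{True} \leftrightarrow \text{True} = \text{True}
(p1 \leftrightarrow p2) \to p6 = \text{True} \to \text{False} = \text{False}
((p1 \leftrightarrow p2) \to p6) \to p6 = \text{False} \to \text{False} = \text{True}
p2 \leftrightarrow (((p1 \leftrightarrow p2) \to p6) \to p6) = \text{True} \leftrightarrow \text{True} = \text{True}
p2 \lor p4 = \text{True} \lor \text{True} = \text{True}
p4 \to (p2 \lor p4) = \text{True} \to \text{True} = \text{True}
(p2 \leftrightarrow (((p1 \leftrightarrow p2) \to p6) \to p6)) \to (p4 \to (p2 \lor p4)) = \text{True} \to \text{True} = \text{True}
\lnot ((p2 \leftrightarrow (((p1 \leftrightarrow p2) \to p6) \to p6)) \to (p4 \to (p2 \lor p4))) = \lnot \text{True} = \text{False}
p1 \leftrightarrow \lnot ((p2 \leftrightarrow (((p1 \leftrightarrow p2) \to p6) \to p6)) \to (p4 \to (p2 \lor p4))) = \text{True} \leftrightarrow \text{False} = \text{False}
p6 \oplus p1 = \text{False} \oplus \text{True} = \text{True}
p4 \leftrightarrow (p6 \oplus p1) = \text{True} \leftrightarrow \text{True} = \text{True}
(p4 \leftrightarrow (p6 \oplus p1)) \lor p4 = \text{True} \lor \text{True} = \text{True}
((p4 \leftrightarrow (p6 \oplus p1)) \lor p4) \to p2 = \text{True} \to \text{True} = \text{True}
p4 \to (((p4 \leftrightarrow (p6 \oplus p1)) \lor p4) \to p2) = \text{True} \to \text{True} = \text{True}
p1 \lor (p4 \to (((p4 \leftrightarrow (p6 \oplus p1)) \lor p4) \to p2)) = \text{True} \lor \text{True} = \text{True}
p4 \lor p2 = \text{True} \lor \text{True} = \text{True}
(p1 \lor (p4 \to (((p4 \leftrightarrow (p6 \oplus p1)) \lor p4) \to p2))) \oplus (p4 \lor p2) = \text{True} \oplus \text{True} = \text{False}
(p1 \leftrightarrow \lnot ((p2 \leftrightarrow (((p1 \leftrightarrow p2) \to p6) \to p6)) \to (p4 \to (p2 \lor p4)))) \to ((p1 \lor (p4 \to (((p4 \leftrightarrow (p6 \oplus p1)) \lor p4) \to p2))) \oplus (p4 \lor p2)) = \text{False} \to \text{False} = \text{True}

\text{True}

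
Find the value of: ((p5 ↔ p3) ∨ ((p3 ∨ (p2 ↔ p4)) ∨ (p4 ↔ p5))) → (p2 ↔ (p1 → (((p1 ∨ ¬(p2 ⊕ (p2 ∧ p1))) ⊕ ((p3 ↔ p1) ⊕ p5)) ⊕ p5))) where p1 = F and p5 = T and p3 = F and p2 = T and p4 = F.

p5 ↔ p3 = T ↔ F = F
p2 ↔ p4 = T ↔ F = F
p3 ∨ (p2 ↔ p4) = F ∨ F = F
p4 ↔ p5 = F ↔ T = F
(p3 ∨ (p2 ↔ p4)) ∨ (p4 ↔ p5) = F ∨ F = F
(p5 ↔ p3) ∨ ((p3 ∨ (p2 ↔ p4)) ∨ (p4 ↔ p5)) = F ∨ F = F
p2 ∧ p1 = T ∧ F = F
p2 ⊕ (p2 ∧ p1) = T ⊕ F = T
¬(p2 ⊕ (p2 ∧ p1)) = ¬T = F
p1 ∨ ¬(p2 ⊕ (p2 ∧ p1)) = F ∨ F = F
p3 ↔ p1 = F ↔ F = T
(p3 ↔ p1) ⊕ p5 = T ⊕ T = F
(p1 ∨ ¬(p2 ⊕ (p2 ∧ p1))) ⊕ ((p3 ↔ p1) ⊕ p5) = F ⊕ F = F
((p1 ∨ ¬(p2 ⊕ (p2 ∧ p1))) ⊕ ((p3 ↔ p1) ⊕ p5)) ⊕ p5 = F ⊕ T = T
p1 → (((p1 ∨ ¬(p2 ⊕ (p2 ∧ p1))) ⊕ ((p3 ↔ p1) ⊕ p5)) ⊕ p5) = F → T = T
p2 ↔ (p1 → (((p1 ∨ ¬(p2 ⊕ (p2 ∧ p1))) ⊕ ((p3 ↔ p1) ⊕ p5)) ⊕ p5)) = T ↔ T = T
((p5 ↔ p3) ∨ ((p3 ∨ (p2 ↔ p4)) ∨ (p4 ↔ p5))) → (p2 ↔ (p1 → (((p1 ∨ ¬(p2 ⊕ (p2 ∧ p1))) ⊕ ((p3 ↔ p1) ⊕ p5)) ⊕ p5))) = F → T = T

T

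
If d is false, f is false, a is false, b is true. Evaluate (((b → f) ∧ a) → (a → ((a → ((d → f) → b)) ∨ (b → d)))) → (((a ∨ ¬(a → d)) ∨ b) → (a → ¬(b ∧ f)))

b → f = T → F = F
(b → f) ∧ a = F ∧ F = F
d → f = F → F = T
(d → f) → b = T → T = T
a → ((d → f) → b) = F → T = T
b → d = T → F = F
(a → ((d → f) → b)) ∨ (b → d) = T ∨ F = T
a → ((a → ((d → f) → b)) ∨ (b → d)) = F → T = T
((b → f) ∧ a) → (a → ((a → ((d → f) → b)) ∨ (b → d))) = F → T = T
a → d = F → F = T
¬(a → d) = ¬T = F
a ∨ ¬(a → d) = F ∨ F = F
(a ∨ ¬(a → d)) ∨ b = F ∨ T = T
b ∧ f = T ∧ F = F
¬(b ∧ f) = ¬F = T
a → ¬(b ∧ f) = F → T = T
((a ∨ ¬(a → d)) ∨ b) → (a → ¬(b ∧ f)) = T → T = T
(((b → f) ∧ a) → (a → ((a → ((d → f) → b)) ∨ (b → d)))) → (((a ∨ ¬(a → d)) ∨ b) → (a → ¬(b ∧ f))) = T → T = T

T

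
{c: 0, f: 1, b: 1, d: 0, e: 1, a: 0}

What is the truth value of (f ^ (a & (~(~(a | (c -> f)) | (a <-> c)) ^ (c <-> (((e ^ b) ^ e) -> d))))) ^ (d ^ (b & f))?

Substituting c=0, f=1, b=1, d=0, e=1, a=0:
c -> f = 0 -> 1 = 1
a | (c -> f) = 0 | 1 = 1
~(a | (c -> f)) = ~1 = 0
a <-> c = 0 <-> 0 = 1
~(a | (c -> f)) | (a <-> c) = 0 | 1 = 1
~(~(a | (c -> f)) | (a <-> c)) = ~1 = 0
e ^ b = 1 ^ 1 = 0
(e ^ b) ^ e = 0 ^ 1 = 1
((e ^ b) ^ e) -> d = 1 -> 0 = 0
c <-> (((e ^ b) ^ e) -> d) = 0 <-> 0 = 1
~(~(a | (c -> f)) | (a <-> c)) ^ (c <-> (((e ^ b) ^ e) -> d)) = 0 ^ 1 = 1
a & (~(~(a | (c -> f)) | (a <-> c)) ^ (c <-> (((e ^ b) ^ e) -> d))) = 0 & 1 = 0
f ^ (a & (~(~(a | (c -> f)) | (a <-> c)) ^ (c <-> (((e ^ b) ^ e) -> d)))) = 1 ^ 0 = 1
b & f = 1 & 1 = 1
d ^ (b & f) = 0 ^ 1 = 1
(f ^ (a & (~(~(a | (c -> f)) | (a <-> c)) ^ (c <-> (((e ^ b) ^ e) -> d))))) ^ (d ^ (b & f)) = 1 ^ 1 = 0

0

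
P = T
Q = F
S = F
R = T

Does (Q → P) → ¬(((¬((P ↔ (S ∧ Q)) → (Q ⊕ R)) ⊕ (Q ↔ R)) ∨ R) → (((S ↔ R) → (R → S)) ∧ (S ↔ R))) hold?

T

Q → P = F → T = T
S ∧ Q = F ∧ F = F
P ↔ (S ∧ Q) = T ↔ F = F
Q ⊕ R = F ⊕ T = T
(P ↔ (S ∧ Q)) → (Q ⊕ R) = F → T = T
¬((P ↔ (S ∧ Q)) → (Q ⊕ R)) = ¬T = F
Q ↔ R = F ↔ T = F
¬((P ↔ (S ∧ Q)) → (Q ⊕ R)) ⊕ (Q ↔ R) = F ⊕ F = F
(¬((P ↔ (S ∧ Q)) → (Q ⊕ R)) ⊕ (Q ↔ R)) ∨ R = F ∨ T = T
S ↔ R = F ↔ T = F
R → S = T → F = F
(S ↔ R) → (R → S) = F → F = T
S ↔ R = F ↔ T = F
((S ↔ R) → (R → S)) ∧ (S ↔ R) = T ∧ F = F
((¬((P ↔ (S ∧ Q)) → (Q ⊕ R)) ⊕ (Q ↔ R)) ∨ R) → (((S ↔ R) → (R → S)) ∧ (S ↔ R)) = T → F = F
¬(((¬((P ↔ (S ∧ Q)) → (Q ⊕ R)) ⊕ (Q ↔ R)) ∨ R) → (((S ↔ R) → (R → S)) ∧ (S ↔ R))) = ¬F = T
(Q → P) → ¬(((¬((P ↔ (S ∧ Q)) → (Q ⊕ R)) ⊕ (Q ↔ R)) ∨ R) → (((S ↔ R) → (R → S)) ∧ (S ↔ R))) = T → T = T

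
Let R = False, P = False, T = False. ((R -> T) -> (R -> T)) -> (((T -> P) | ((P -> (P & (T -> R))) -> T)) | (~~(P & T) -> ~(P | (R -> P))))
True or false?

True

R -> T = False -> False = True
R -> T = False -> False = True
(R -> T) -> (R -> T) = True -> True = True
T -> P = False -> False = True
T -> R = False -> False = True
P & (T -> R) = False & True = False
P -> (P & (T -> R)) = False -> False = True
(P -> (P & (T -> R))) -> T = True -> False = False
(T -> P) | ((P -> (P & (T -> R))) -> T) = True | False = True
P & T = False & False = False
~(P & T) = ~False = True
~~(P & T) = ~True = False
R -> P = False -> False = True
P | (R -> P) = False | True = True
~(P | (R -> P)) = ~True = False
~~(P & T) -> ~(P | (R -> P)) = False -> False = True
((T -> P) | ((P -> (P & (T -> R))) -> T)) | (~~(P & T) -> ~(P | (R -> P))) = True | True = True
((R -> T) -> (R -> T)) -> (((T -> P) | ((P -> (P & (T -> R))) -> T)) | (~~(P & T) -> ~(P | (R -> P)))) = True -> True = True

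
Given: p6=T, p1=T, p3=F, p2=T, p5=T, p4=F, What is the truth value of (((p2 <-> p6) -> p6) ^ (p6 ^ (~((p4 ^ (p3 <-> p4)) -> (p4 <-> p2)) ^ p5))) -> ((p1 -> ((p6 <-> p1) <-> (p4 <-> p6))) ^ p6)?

Substituting p6=T, p1=T, p3=F, p2=T, p5=T, p4=F:
p2 <-> p6 = T <-> T = T
(p2 <-> p6) -> p6 = T -> T = T
p3 <-> p4 = F <-> F = T
p4 ^ (p3 <-> p4) = F ^ T = T
p4 <-> p2 = F <-> T = F
(p4 ^ (p3 <-> p4)) -> (p4 <-> p2) = T -> F = F
~((p4 ^ (p3 <-> p4)) -> (p4 <-> p2)) = ~F = T
~((p4 ^ (p3 <-> p4)) -> (p4 <-> p2)) ^ p5 = T ^ T = F
p6 ^ (~((p4 ^ (p3 <-> p4)) -> (p4 <-> p2)) ^ p5) = T ^ F = T
((p2 <-> p6) -> p6) ^ (p6 ^ (~((p4 ^ (p3 <-> p4)) -> (p4 <-> p2)) ^ p5)) = T ^ T = F
p6 <-> p1 = T <-> T = T
p4 <-> p6 = F <-> T = F
(p6 <-> p1) <-> (p4 <-> p6) = T <-> F = F
p1 -> ((p6 <-> p1) <-> (p4 <-> p6)) = T -> F = F
(p1 -> ((p6 <-> p1) <-> (p4 <-> p6))) ^ p6 = F ^ T = T
(((p2 <-> p6) -> p6) ^ (p6 ^ (~((p4 ^ (p3 <-> p4)) -> (p4 <-> p2)) ^ p5))) -> ((p1 -> ((p6 <-> p1) <-> (p4 <-> p6))) ^ p6) = F -> T = T

T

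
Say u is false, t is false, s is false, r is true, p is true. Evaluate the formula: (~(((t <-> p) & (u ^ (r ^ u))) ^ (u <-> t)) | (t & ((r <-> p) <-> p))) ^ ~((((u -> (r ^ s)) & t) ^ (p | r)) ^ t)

0

Substituting u=0, t=0, s=0, r=1, p=1:
t <-> p = 0 <-> 1 = 0
r ^ u = 1 ^ 0 = 1
u ^ (r ^ u) = 0 ^ 1 = 1
(t <-> p) & (u ^ (r ^ u)) = 0 & 1 = 0
u <-> t = 0 <-> 0 = 1
((t <-> p) & (u ^ (r ^ u))) ^ (u <-> t) = 0 ^ 1 = 1
~(((t <-> p) & (u ^ (r ^ u))) ^ (u <-> t)) = ~1 = 0
r <-> p = 1 <-> 1 = 1
(r <-> p) <-> p = 1 <-> 1 = 1
t & ((r <-> p) <-> p) = 0 & 1 = 0
~(((t <-> p) & (u ^ (r ^ u))) ^ (u <-> t)) | (t & ((r <-> p) <-> p)) = 0 | 0 = 0
r ^ s = 1 ^ 0 = 1
u -> (r ^ s) = 0 -> 1 = 1
(u -> (r ^ s)) & t = 1 & 0 = 0
p | r = 1 | 1 = 1
((u -> (r ^ s)) & t) ^ (p | r) = 0 ^ 1 = 1
(((u -> (r ^ s)) & t) ^ (p | r)) ^ t = 1 ^ 0 = 1
~((((u -> (r ^ s)) & t) ^ (p | r)) ^ t) = ~1 = 0
(~(((t <-> p) & (u ^ (r ^ u))) ^ (u <-> t)) | (t & ((r <-> p) <-> p))) ^ ~((((u -> (r ^ s)) & t) ^ (p | r)) ^ t) = 0 ^ 0 = 0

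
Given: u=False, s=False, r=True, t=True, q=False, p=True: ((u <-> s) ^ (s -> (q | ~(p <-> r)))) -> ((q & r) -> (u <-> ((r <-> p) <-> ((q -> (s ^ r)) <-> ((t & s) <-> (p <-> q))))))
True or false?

True

u <-> s = False <-> False = True
p <-> r = True <-> True = True
~(p <-> r) = ~True = False
q | ~(p <-> r) = False | False = False
s -> (q | ~(p <-> r)) = False -> False = True
(u <-> s) ^ (s -> (q | ~(p <-> r))) = True ^ True = False
q & r = False & True = False
r <-> p = True <-> True = True
s ^ r = False ^ True = True
q -> (s ^ r) = False -> True = True
t & s = True & False = False
p <-> q = True <-> False = False
(t & s) <-> (p <-> q) = False <-> False = True
(q -> (s ^ r)) <-> ((t & s) <-> (p <-> q)) = True <-> True = True
(r <-> p) <-> ((q -> (s ^ r)) <-> ((t & s) <-> (p <-> q))) = True <-> True = True
u <-> ((r <-> p) <-> ((q -> (s ^ r)) <-> ((t & s) <-> (p <-> q)))) = False <-> True = False
(q & r) -> (u <-> ((r <-> p) <-> ((q -> (s ^ r)) <-> ((t & s) <-> (p <-> q))))) = False -> False = True
((u <-> s) ^ (s -> (q | ~(p <-> r)))) -> ((q & r) -> (u <-> ((r <-> p) <-> ((q -> (s ^ r)) <-> ((t & s) <-> (p <-> q)))))) = False -> True = True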